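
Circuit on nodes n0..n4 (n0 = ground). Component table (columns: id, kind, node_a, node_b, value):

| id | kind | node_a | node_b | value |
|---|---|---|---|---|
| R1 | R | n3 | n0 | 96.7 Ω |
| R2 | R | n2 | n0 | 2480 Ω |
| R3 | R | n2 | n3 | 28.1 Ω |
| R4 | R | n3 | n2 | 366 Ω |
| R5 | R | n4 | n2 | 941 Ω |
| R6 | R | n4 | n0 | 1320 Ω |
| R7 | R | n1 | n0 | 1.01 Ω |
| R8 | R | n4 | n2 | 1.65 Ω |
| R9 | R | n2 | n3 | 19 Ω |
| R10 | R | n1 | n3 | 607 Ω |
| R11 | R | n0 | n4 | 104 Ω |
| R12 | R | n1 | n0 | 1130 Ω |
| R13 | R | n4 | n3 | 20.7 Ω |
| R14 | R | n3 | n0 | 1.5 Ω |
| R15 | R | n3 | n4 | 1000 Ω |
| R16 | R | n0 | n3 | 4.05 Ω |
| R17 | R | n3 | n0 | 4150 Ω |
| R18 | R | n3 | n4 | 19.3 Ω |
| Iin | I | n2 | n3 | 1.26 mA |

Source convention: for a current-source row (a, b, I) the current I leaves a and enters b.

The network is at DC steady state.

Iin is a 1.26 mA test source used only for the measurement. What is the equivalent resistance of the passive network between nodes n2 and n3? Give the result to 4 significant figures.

R_eq = 5.392 Ω

Apply KCL at each of the 4 non-ground nodes and solve the resulting linear system.
Node n1: branches {R7, R10, R12} → V_1 = 1.104e-07
Node n2: branches {R2, R3, R4, R5, R8, R9, Iin} → V_2 = -0.006727
Node n3: branches {R1, R3, R4, R9, R10, R13, R14, R15, R16, R17, R18, Iin} → V_3 = 6.651e-05
Node n4: branches {R5, R6, R8, R11, R13, R15, R18} → V_4 = -0.005674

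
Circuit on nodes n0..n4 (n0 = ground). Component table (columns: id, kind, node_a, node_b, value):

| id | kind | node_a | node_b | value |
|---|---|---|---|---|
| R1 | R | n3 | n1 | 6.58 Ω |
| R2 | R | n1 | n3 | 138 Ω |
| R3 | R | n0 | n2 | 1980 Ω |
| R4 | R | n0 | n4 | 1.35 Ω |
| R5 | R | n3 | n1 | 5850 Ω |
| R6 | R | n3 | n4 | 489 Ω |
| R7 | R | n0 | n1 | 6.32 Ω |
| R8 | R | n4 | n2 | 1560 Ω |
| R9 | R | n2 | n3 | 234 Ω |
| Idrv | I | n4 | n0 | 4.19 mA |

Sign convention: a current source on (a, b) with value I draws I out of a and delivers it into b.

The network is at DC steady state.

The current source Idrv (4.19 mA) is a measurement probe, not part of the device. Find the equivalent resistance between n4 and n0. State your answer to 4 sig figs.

R_eq = 1.345 Ω

MNA unknowns: 4 node voltages V₁..V_4
R1: Y=0.1520 on G[3,1]
R2: Y=0.007246 on G[1,3]
R3: Y=0.0005051 on G[0,2]
R4: Y=0.7407 on G[0,4]
R5: Y=0.0001709 on G[3,1]
R6: Y=0.002045 on G[3,4]
R7: Y=0.1582 on G[0,1]
R8: Y=0.0006410 on G[4,2]
R9: Y=0.004274 on G[2,3]
Idrv: z[4]−=0.00419, z[0]+=0.00419
solve → V1=-8.761e-05, V2=-0.0008044, V3=-0.0001746, V4=-0.005637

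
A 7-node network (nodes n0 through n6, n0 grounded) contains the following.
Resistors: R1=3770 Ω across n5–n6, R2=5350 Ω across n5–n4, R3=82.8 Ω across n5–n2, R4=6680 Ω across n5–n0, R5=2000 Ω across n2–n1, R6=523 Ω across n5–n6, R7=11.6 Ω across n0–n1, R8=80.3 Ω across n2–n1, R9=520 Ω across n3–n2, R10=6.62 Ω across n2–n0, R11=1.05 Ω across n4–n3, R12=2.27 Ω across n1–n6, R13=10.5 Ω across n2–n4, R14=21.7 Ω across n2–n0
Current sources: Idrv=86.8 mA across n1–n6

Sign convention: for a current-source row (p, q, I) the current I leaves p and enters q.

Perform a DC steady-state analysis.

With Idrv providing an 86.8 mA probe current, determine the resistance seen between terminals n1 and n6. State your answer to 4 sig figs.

R_eq = 2.261 Ω

Element admittances at DC:
  Y(R1) = 0.0002653 S between n5,n6
  Y(R2) = 0.0001869 S between n5,n4
  Y(R3) = 0.01208 S between n5,n2
  Y(R4) = 0.0001497 S between n5,n0
  Y(R5) = 0.0005000 S between n2,n1
  Y(R6) = 0.001912 S between n5,n6
  Y(R7) = 0.08621 S between n0,n1
  Y(R8) = 0.01245 S between n2,n1
  Y(R9) = 0.001923 S between n3,n2
  Y(R10) = 0.1511 S between n2,n0
  Y(R11) = 0.9524 S between n4,n3
  Y(R12) = 0.4405 S between n1,n6
  Y(R13) = 0.09524 S between n2,n4
  Y(R14) = 0.04608 S between n2,n0
  Idrv: injects 0.0868 A into n6 (from n1)
Assemble and solve the 6×6 MNA system:
  V(n1)=-0.003385  V(n2)=0.001458  V(n3)=0.001512  V(n4)=0.001512  V(n5)=0.03000  V(n6)=0.1928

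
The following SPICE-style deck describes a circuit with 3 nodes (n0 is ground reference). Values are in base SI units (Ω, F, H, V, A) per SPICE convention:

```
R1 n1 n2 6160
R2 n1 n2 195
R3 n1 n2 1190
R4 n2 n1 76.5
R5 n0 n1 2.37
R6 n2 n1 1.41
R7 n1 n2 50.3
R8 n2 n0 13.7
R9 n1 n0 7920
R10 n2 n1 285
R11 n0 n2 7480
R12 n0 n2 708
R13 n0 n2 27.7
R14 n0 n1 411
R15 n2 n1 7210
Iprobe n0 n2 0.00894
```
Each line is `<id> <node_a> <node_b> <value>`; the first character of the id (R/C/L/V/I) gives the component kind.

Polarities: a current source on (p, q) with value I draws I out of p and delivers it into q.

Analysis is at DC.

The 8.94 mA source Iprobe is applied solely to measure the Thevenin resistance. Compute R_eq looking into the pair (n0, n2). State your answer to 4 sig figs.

Element admittances at DC:
  Y(R1) = 0.0001623 S between n1,n2
  Y(R2) = 0.005128 S between n1,n2
  Y(R3) = 0.0008403 S between n1,n2
  Y(R4) = 0.01307 S between n2,n1
  Y(R5) = 0.4219 S between n0,n1
  Y(R6) = 0.7092 S between n2,n1
  Y(R7) = 0.01988 S between n1,n2
  Y(R8) = 0.07299 S between n2,n0
  Y(R9) = 0.0001263 S between n1,n0
  Y(R10) = 0.003509 S between n2,n1
  Y(R11) = 0.0001337 S between n0,n2
  Y(R12) = 0.001412 S between n0,n2
  Y(R13) = 0.03610 S between n0,n2
  Y(R14) = 0.002433 S between n0,n1
  Y(R15) = 0.0001387 S between n2,n1
  Iprobe: injects 0.00894 A into n2 (from n0)
Assemble and solve the 2×2 MNA system:
  V(n1)=0.01496  V(n2)=0.02341

R_eq = 2.618 Ω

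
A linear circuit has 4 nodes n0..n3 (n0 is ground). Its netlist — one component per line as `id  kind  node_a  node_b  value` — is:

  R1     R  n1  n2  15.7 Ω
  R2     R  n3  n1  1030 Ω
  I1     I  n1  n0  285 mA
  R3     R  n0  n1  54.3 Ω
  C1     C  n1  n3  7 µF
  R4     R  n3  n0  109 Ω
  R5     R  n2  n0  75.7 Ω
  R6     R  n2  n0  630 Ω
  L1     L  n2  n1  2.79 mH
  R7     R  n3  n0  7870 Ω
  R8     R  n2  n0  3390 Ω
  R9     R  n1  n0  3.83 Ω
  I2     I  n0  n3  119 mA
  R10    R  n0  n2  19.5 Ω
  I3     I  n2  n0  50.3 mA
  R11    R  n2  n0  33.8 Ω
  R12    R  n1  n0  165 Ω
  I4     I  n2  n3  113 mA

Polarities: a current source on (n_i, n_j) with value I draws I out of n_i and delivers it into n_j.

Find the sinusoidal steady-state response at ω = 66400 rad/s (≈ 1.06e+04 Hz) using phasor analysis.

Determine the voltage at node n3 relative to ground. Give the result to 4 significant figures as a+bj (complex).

-0.3446-0.4840j V

MNA unknowns: 3 node voltages V₁..V_3
R1: Y=0.06369+0.000j on G[1,2]
R2: Y=0.0009709+0.000j on G[3,1]
I1: z[1]−=0.285, z[0]+=0.285
R3: Y=0.01842+0.000j on G[0,1]
C1: Y=0.000+0.4648j on G[1,3]
R4: Y=0.009174+0.000j on G[3,0]
R5: Y=0.01321+0.000j on G[2,0]
R6: Y=0.001587+0.000j on G[2,0]
L1: Y=0.000-0.005398j on G[2,1]
R7: Y=0.0001271+0.000j on G[3,0]
R8: Y=0.0002950+0.000j on G[2,0]
R9: Y=0.2611+0.000j on G[1,0]
I2: z[0]−=0.119, z[3]+=0.119
R10: Y=0.05128+0.000j on G[0,2]
I3: z[2]−=0.0503, z[0]+=0.0503
R11: Y=0.02959+0.000j on G[2,0]
R12: Y=0.006061+0.000j on G[1,0]
I4: z[2]−=0.113, z[3]+=0.113
solve → V1=-0.3553+0.02199j, V2=-1.163-0.01854j, V3=-0.3446-0.4840j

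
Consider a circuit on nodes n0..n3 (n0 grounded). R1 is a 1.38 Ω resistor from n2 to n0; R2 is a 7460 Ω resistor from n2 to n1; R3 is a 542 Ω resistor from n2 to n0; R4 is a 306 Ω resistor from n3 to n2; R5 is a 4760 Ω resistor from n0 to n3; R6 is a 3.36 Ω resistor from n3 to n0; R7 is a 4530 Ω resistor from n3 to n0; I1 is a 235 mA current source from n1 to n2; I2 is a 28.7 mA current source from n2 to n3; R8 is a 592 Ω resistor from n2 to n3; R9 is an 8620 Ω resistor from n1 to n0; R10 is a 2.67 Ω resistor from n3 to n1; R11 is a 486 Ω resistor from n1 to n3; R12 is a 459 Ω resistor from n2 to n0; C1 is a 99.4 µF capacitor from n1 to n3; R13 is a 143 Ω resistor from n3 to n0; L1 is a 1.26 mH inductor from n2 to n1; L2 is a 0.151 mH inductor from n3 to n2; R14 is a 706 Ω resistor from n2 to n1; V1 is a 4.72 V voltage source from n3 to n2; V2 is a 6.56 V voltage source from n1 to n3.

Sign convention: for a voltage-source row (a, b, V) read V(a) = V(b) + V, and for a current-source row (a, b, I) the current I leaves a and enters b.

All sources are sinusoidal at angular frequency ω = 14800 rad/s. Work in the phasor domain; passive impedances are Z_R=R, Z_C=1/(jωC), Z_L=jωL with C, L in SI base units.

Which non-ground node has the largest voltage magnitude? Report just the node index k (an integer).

Apply KCL at each of the 3 non-ground nodes and solve the resulting linear system.
Node n1: branches {R2, I1, R9, R10, R11, C1, L1, R14, V2} → V_1 = 9.886+0.000j
Node n2: branches {R1, R2, R3, R4, I1, I2, R8, R12, L1, L2, R14, V1} → V_2 = -1.394+0.000j
Node n3: branches {R4, R5, R6, R7, I2, R8, R10, R11, C1, R13, L2, V1, V2} → V_3 = 3.326+0.000j
Source currents: i(V1)=-1.263+2.717j, i(V2)=-2.724-9.046j

1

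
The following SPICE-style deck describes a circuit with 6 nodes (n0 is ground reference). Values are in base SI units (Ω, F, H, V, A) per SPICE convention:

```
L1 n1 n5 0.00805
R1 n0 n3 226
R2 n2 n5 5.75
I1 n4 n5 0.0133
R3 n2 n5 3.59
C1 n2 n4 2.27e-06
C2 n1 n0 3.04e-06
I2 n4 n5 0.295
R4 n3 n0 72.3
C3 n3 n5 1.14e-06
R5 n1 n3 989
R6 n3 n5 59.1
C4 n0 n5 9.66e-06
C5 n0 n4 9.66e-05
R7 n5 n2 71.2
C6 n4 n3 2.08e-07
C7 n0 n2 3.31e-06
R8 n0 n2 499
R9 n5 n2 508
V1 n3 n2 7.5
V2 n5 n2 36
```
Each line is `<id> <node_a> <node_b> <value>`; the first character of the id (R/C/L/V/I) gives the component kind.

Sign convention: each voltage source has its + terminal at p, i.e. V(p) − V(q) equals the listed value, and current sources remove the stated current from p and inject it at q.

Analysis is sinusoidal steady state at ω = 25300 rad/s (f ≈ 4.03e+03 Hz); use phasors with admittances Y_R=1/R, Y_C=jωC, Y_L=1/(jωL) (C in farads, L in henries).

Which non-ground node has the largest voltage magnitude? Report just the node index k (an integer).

Element admittances at ω=25300 rad/s:
  Y(L1) = 0.000-0.004910j S between n1,n5
  Y(R1) = 0.004425+0.000j S between n0,n3
  Y(R2) = 0.1739+0.000j S between n2,n5
  I1: injects 0.0133 A into n5 (from n4)
  Y(R3) = 0.2786+0.000j S between n2,n5
  Y(C1) = 0.000+0.05743j S between n2,n4
  Y(C2) = 0.000+0.07691j S between n1,n0
  I2: injects 0.295 A into n5 (from n4)
  Y(R4) = 0.01383+0.000j S between n3,n0
  Y(C3) = 0.000+0.02884j S between n3,n5
  Y(R5) = 0.001011+0.000j S between n1,n3
  Y(R6) = 0.01692+0.000j S between n3,n5
  Y(C4) = 0.000+0.2444j S between n0,n5
  Y(C5) = 0.000+2.444j S between n0,n4
  Y(R7) = 0.01404+0.000j S between n5,n2
  Y(C6) = 0.000+0.005262j S between n4,n3
  Y(C7) = 0.000+0.08374j S between n0,n2
  Y(R8) = 0.002004+0.000j S between n0,n2
  Y(R9) = 0.001969+0.000j S between n5,n2
  V1: constraint V(n3)−V(n2) = 7.5
  V2: constraint V(n5)−V(n2) = 36
Assemble and solve the 7×7 MNA system:
  V(n1)=-0.9531+0.3087j  V(n2)=-22.43-1.649j  V(n3)=-14.93-1.649j  V(n4)=-0.5452+0.08176j  V(n5)=13.57-1.649j
  i(V1)=0.7598+0.9298j  i(V2)=-17.43-4.068j

2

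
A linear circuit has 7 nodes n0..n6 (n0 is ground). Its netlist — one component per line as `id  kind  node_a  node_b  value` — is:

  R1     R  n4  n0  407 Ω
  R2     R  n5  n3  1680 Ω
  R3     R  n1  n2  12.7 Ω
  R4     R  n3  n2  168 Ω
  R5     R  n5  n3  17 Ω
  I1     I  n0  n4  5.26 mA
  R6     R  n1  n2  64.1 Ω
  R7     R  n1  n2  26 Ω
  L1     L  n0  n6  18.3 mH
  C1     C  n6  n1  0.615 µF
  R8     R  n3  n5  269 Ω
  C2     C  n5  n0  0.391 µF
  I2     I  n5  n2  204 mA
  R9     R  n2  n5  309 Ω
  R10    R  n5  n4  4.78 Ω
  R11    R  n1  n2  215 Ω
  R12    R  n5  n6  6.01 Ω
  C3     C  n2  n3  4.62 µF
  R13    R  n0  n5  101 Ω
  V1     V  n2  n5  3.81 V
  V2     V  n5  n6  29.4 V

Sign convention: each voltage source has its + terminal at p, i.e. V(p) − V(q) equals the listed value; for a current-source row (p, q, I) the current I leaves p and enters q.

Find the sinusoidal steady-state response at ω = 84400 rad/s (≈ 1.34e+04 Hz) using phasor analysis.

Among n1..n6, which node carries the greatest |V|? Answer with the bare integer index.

6

Apply KCL at each of the 6 non-ground nodes and solve the resulting linear system.
Node n1: branches {R3, R6, R7, C1, R11} → V_1 = -0.7950-11.31j
Node n2: branches {R3, R4, R6, R7, I2, R9, R11, C3, V1} → V_2 = 3.350-0.3361j
Node n3: branches {R2, R4, R5, R8, C3} → V_3 = 3.244+0.2620j
Node n4: branches {R1, I1, R10} → V_4 = -0.4301-0.3322j
Node n5: branches {R2, R5, R8, C2, I2, R9, R10, R12, R13, V1, V2} → V_5 = -0.4603-0.3361j
Node n6: branches {L1, C1, R12, V2} → V_6 = -29.86-0.3361j
Source currents: i(V1)=-0.6119-1.546j, i(V2)=-5.462-1.489j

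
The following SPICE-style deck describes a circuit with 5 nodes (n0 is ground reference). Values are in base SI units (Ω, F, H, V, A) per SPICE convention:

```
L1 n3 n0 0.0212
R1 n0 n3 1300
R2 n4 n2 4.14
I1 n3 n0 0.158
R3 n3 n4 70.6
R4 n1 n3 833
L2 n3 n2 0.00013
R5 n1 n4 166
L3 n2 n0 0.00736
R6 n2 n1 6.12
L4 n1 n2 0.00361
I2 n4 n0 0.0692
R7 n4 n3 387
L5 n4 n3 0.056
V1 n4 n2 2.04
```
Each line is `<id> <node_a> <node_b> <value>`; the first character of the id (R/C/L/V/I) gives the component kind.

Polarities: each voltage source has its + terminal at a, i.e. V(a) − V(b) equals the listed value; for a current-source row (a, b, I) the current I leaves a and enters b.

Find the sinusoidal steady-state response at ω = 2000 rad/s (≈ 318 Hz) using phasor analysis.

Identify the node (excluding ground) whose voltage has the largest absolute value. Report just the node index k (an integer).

Element admittances at ω=2000 rad/s:
  Y(L1) = 0.000-0.02358j S between n3,n0
  Y(R1) = 0.0007692+0.000j S between n0,n3
  Y(R2) = 0.2415+0.000j S between n4,n2
  I1: injects 0.158 A into n0 (from n3)
  Y(R3) = 0.01416+0.000j S between n3,n4
  Y(R4) = 0.001200+0.000j S between n1,n3
  Y(L2) = 0.000-3.846j S between n3,n2
  Y(R5) = 0.006024+0.000j S between n1,n4
  Y(L3) = 0.000-0.06793j S between n2,n0
  Y(R6) = 0.1634+0.000j S between n2,n1
  Y(L4) = 0.000-0.1385j S between n1,n2
  I2: injects 0.0692 A into n0 (from n4)
  Y(R7) = 0.002584+0.000j S between n4,n3
  Y(L5) = 0.000-0.008929j S between n4,n3
  V1: constraint V(n4)−V(n2) = 2.04
Assemble and solve the 5×5 MNA system:
  V(n1)=0.02143-2.443j  V(n2)=-0.02206-2.478j  V(n3)=-0.01782-2.495j  V(n4)=2.018-2.478j
  i(V1)=-0.6082+0.01811j

4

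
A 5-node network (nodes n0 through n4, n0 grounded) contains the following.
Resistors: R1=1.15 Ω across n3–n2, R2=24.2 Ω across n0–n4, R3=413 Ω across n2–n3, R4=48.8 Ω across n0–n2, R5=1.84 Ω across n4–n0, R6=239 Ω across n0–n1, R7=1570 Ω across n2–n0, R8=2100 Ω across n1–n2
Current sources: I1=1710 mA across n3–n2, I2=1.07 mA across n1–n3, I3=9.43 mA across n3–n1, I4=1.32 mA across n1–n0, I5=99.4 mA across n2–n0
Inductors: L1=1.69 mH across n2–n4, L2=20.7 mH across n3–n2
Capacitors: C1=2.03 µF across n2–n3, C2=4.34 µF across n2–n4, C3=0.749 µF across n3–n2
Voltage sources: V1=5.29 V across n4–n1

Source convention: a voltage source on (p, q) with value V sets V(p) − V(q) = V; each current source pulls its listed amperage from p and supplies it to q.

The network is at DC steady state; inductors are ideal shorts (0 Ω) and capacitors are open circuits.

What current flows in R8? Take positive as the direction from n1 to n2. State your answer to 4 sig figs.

-0.002519 A

MNA unknowns: 4 node voltages V₁..V_4 plus 3 source currents (L1, L2, V1)
R1: Y=0.8696 on G[3,2]
R2: Y=0.04132 on G[0,4]
I1: z[3]−=1.71, z[2]+=1.71
R3: Y=0.002421 on G[2,3]
R4: Y=0.02049 on G[0,2]
I2: z[1]−=0.00107, z[3]+=0.00107
R5: Y=0.5435 on G[4,0]
L1: row V2−V4=0, i_L1 at 2,4
I3: z[3]−=0.00943, z[1]+=0.00943
I4: z[1]−=0.00132, z[0]+=0.00132
C1: Y=0.000 on G[2,3]
C2: Y=0.000 on G[2,4]
R6: Y=0.004184 on G[0,1]
I5: z[2]−=0.0994, z[0]+=0.0994
R7: Y=0.0006369 on G[2,0]
R8: Y=0.0004762 on G[1,2]
L2: row V3−V2=0, i_L2 at 3,2
C3: Y=0.000 on G[3,2]
V1: row V4−V1=5.29, i_V1 at 4,1
solve → V1=-5.419, V2=-0.1288, V3=-0.1288, V4=-0.1288
aux → i_L1=-0.1076, i_L2=-1.718, i_V1=-0.03223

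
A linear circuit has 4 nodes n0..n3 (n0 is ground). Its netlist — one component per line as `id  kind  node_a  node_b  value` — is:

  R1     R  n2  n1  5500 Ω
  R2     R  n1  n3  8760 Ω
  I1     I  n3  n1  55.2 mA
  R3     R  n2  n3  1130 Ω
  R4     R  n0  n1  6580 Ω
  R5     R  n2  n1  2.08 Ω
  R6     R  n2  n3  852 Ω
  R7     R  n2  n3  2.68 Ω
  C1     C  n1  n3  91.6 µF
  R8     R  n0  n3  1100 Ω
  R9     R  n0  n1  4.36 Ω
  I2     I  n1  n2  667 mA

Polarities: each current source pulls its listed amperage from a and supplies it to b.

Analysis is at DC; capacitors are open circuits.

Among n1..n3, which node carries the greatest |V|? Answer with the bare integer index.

2

Element admittances at DC:
  Y(R1) = 0.0001818 S between n2,n1
  Y(R2) = 0.0001142 S between n1,n3
  I1: injects 0.0552 A into n1 (from n3)
  Y(R3) = 0.0008850 S between n2,n3
  Y(R4) = 0.0001520 S between n0,n1
  Y(R5) = 0.4808 S between n2,n1
  Y(R6) = 0.001174 S between n2,n3
  Y(R7) = 0.3731 S between n2,n3
  Y(C1) = 0.000 S between n1,n3
  Y(R8) = 0.0009091 S between n0,n3
  Y(R9) = 0.2294 S between n0,n1
  I2: injects 0.667 A into n2 (from n1)
Assemble and solve the 3×3 MNA system:
  V(n1)=-0.004417  V(n2)=1.265  V(n3)=1.115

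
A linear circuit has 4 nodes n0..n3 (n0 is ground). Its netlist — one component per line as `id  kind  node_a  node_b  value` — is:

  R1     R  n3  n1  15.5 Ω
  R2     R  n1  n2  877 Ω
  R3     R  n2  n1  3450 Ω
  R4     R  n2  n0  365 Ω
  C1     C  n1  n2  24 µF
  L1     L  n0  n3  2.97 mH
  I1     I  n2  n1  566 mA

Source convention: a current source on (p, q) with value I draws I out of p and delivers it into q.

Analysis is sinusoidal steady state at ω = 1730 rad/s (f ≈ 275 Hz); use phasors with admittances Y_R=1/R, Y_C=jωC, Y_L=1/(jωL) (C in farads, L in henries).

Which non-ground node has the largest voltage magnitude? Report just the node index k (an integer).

2

MNA unknowns: 3 node voltages V₁..V_3
R1: Y=0.06452+0.000j on G[3,1]
R2: Y=0.001140+0.000j on G[1,2]
R3: Y=0.0002899+0.000j on G[2,1]
R4: Y=0.002740+0.000j on G[2,0]
C1: Y=0.000+0.04152j on G[1,2]
L1: Y=0.000-0.1946j on G[0,3]
I1: z[2]−=0.566, z[1]+=0.566
solve → V1=0.2291-0.5358j, V2=-1.093+12.98j, V3=0.1827+0.01538j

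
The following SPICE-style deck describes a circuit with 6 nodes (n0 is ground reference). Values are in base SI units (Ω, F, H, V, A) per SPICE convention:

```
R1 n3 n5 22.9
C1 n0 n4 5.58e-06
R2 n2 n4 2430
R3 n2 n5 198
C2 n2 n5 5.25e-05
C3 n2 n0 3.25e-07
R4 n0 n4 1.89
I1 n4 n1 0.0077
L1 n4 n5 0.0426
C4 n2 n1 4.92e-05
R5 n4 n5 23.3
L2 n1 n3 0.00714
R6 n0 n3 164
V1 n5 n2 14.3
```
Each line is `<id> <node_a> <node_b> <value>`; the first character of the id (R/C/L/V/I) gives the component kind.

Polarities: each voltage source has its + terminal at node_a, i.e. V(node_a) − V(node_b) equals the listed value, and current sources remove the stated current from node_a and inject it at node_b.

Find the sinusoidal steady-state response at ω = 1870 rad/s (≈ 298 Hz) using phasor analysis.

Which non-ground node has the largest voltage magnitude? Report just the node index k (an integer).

Element admittances at ω=1870 rad/s:
  Y(R1) = 0.04367+0.000j S between n3,n5
  Y(C1) = 0.000+0.01043j S between n0,n4
  Y(R2) = 0.0004115+0.000j S between n2,n4
  Y(R3) = 0.005051+0.000j S between n2,n5
  Y(C2) = 0.000+0.09817j S between n2,n5
  Y(C3) = 0.000+0.0006078j S between n2,n0
  Y(R4) = 0.5291+0.000j S between n0,n4
  I1: injects 0.0077 A into n1 (from n4)
  Y(L1) = 0.000-0.01255j S between n4,n5
  Y(C4) = 0.000+0.09200j S between n2,n1
  Y(R5) = 0.04292+0.000j S between n4,n5
  Y(L2) = 0.000-0.07490j S between n1,n3
  Y(R6) = 0.006098+0.000j S between n0,n3
  V1: constraint V(n5)−V(n2) = 14.3
Assemble and solve the 6×6 MNA system:
  V(n1)=-13.18-7.152j  V(n2)=-12.27+0.4199j  V(n3)=-12.06+2.047j  V(n4)=0.1392-0.01224j  V(n5)=2.031+0.4199j
  i(V1)=-0.7742-1.328j

1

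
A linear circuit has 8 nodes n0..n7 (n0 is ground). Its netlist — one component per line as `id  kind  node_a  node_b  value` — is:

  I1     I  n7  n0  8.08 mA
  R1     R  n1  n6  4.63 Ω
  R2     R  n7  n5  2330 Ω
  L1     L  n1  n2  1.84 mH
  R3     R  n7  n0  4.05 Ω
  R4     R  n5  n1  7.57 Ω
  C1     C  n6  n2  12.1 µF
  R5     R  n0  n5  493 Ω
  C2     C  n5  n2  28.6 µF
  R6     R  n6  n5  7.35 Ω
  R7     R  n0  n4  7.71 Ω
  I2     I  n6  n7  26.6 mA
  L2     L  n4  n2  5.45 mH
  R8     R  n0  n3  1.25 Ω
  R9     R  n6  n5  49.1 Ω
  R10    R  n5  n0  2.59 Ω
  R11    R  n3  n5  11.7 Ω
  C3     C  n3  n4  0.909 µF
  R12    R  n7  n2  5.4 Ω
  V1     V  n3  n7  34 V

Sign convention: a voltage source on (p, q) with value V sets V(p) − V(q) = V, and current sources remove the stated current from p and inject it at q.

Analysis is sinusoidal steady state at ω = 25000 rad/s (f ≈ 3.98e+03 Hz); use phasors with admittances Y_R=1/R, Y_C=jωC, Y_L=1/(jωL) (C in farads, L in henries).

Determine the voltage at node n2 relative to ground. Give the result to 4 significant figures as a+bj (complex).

Element admittances at ω=25000 rad/s:
  I1: injects 0.00808 A into n0 (from n7)
  Y(R1) = 0.2160+0.000j S between n1,n6
  Y(R2) = 0.0004292+0.000j S between n7,n5
  Y(L1) = 0.000-0.02174j S between n1,n2
  Y(R3) = 0.2469+0.000j S between n7,n0
  Y(R4) = 0.1321+0.000j S between n5,n1
  Y(C1) = 0.000+0.3025j S between n6,n2
  Y(R5) = 0.002028+0.000j S between n0,n5
  Y(C2) = 0.000+0.7150j S between n5,n2
  Y(R6) = 0.1361+0.000j S between n6,n5
  Y(R7) = 0.1297+0.000j S between n0,n4
  I2: injects 0.0266 A into n7 (from n6)
  Y(L2) = 0.000-0.007339j S between n4,n2
  Y(R8) = 0.8000+0.000j S between n0,n3
  Y(R9) = 0.02037+0.000j S between n6,n5
  Y(R10) = 0.3861+0.000j S between n5,n0
  Y(R11) = 0.08547+0.000j S between n3,n5
  Y(C3) = 0.000+0.02272j S between n3,n4
  Y(R12) = 0.1852+0.000j S between n7,n2
  V1: constraint V(n3)−V(n7) = 34
Assemble and solve the 8×8 MNA system:
  V(n1)=-6.643-0.04684j  V(n2)=-6.479+2.694j  V(n3)=9.890+0.1443j  V(n4)=0.3710+2.055j  V(n5)=-5.192-1.076j  V(n6)=-7.807+0.5991j  V(n7)=-24.11+0.1443j
  i(V1)=-9.245-0.4360j

-6.479+2.694j V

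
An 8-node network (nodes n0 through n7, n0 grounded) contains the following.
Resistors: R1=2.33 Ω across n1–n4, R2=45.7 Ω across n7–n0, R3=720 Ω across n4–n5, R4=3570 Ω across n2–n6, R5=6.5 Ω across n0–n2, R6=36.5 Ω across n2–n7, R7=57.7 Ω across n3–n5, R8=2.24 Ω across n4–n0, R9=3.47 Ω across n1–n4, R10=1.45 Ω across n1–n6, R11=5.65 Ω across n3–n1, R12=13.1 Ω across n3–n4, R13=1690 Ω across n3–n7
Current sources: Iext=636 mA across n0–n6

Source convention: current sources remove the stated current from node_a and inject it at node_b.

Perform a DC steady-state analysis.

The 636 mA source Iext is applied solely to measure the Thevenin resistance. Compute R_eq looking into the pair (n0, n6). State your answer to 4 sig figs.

R_eq = 4.974 Ω

Apply KCL at each of the 7 non-ground nodes and solve the resulting linear system.
Node n1: branches {R1, R9, R10, R11} → V_1 = 2.242
Node n2: branches {R4, R5, R6} → V_2 = 0.009203
Node n3: branches {R7, R11, R12, R13} → V_3 = 1.987
Node n4: branches {R1, R3, R8, R9, R12} → V_4 = 1.420
Node n5: branches {R3, R7} → V_5 = 1.945
Node n6: branches {R4, R10, Iext} → V_6 = 3.163
Node n7: branches {R2, R6, R13} → V_7 = 0.02863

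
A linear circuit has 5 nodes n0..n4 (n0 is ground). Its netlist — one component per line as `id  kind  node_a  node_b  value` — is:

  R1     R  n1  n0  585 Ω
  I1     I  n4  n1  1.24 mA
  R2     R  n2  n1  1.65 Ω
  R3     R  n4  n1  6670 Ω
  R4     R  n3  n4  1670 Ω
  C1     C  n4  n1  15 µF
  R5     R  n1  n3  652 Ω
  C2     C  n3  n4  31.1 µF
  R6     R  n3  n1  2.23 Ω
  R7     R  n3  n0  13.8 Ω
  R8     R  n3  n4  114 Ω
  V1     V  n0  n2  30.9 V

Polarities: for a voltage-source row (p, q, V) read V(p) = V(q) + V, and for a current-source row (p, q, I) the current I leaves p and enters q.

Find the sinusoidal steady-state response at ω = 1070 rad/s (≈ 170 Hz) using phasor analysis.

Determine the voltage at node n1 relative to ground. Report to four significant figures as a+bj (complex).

Element admittances at ω=1070 rad/s:
  Y(R1) = 0.001709+0.000j S between n1,n0
  I1: injects 0.00124 A into n1 (from n4)
  Y(R2) = 0.6061+0.000j S between n2,n1
  Y(R3) = 0.0001499+0.000j S between n4,n1
  Y(R4) = 0.0005988+0.000j S between n3,n4
  Y(C1) = 0.000+0.01605j S between n4,n1
  Y(R5) = 0.001534+0.000j S between n1,n3
  Y(C2) = 0.000+0.03328j S between n3,n4
  Y(R6) = 0.4484+0.000j S between n3,n1
  Y(R7) = 0.07246+0.000j S between n3,n0
  Y(R8) = 0.008772+0.000j S between n3,n4
  V1: constraint V(n0)−V(n2) = 30.9
Assemble and solve the 5×5 MNA system:
  V(n1)=-27.94+0.008764j  V(n2)=-30.90+0.000j  V(n3)=-24.08-0.07351j  V(n4)=-25.30-0.2461j
  i(V1)=-1.793-0.005312j

-27.94+0.008764j V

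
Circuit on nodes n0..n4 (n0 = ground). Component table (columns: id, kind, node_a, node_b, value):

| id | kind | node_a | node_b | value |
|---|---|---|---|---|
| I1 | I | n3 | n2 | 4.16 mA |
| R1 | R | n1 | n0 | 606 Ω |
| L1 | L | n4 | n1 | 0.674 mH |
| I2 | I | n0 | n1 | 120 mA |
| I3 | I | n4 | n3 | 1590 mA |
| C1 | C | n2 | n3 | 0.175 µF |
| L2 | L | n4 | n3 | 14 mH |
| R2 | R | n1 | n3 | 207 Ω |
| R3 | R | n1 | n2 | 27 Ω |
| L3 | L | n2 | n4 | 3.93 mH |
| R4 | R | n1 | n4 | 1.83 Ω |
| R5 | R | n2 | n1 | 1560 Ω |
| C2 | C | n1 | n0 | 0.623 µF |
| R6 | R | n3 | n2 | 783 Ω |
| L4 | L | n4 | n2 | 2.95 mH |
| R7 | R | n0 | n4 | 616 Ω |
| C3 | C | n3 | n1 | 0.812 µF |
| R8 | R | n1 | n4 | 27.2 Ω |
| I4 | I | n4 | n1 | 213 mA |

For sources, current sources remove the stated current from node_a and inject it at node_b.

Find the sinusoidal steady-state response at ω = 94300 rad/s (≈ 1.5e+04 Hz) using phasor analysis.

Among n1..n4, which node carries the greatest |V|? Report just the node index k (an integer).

MNA unknowns: 4 node voltages V₁..V_4
I1: z[3]−=0.00416, z[2]+=0.00416
R1: Y=0.001650+0.000j on G[1,0]
L1: Y=0.000-0.01573j on G[4,1]
I2: z[0]−=0.12, z[1]+=0.12
I3: z[4]−=1.59, z[3]+=1.59
C1: Y=0.000+0.01650j on G[2,3]
L2: Y=0.000-0.0007575j on G[4,3]
R2: Y=0.004831+0.000j on G[1,3]
R3: Y=0.03704+0.000j on G[1,2]
L3: Y=0.000-0.002698j on G[2,4]
R4: Y=0.5464+0.000j on G[1,4]
R5: Y=0.0006410+0.000j on G[2,1]
C2: Y=0.000+0.05875j on G[1,0]
R6: Y=0.001277+0.000j on G[3,2]
L4: Y=0.000-0.003595j on G[4,2]
R7: Y=0.001623+0.000j on G[0,4]
C3: Y=0.000+0.07657j on G[3,1]
R8: Y=0.03676+0.000j on G[1,4]
I4: z[4]−=0.213, z[1]+=0.213
solve → V1=0.1236-2.122j, V2=7.357-3.044j, V3=2.573-19.40j, V4=-2.984-2.318j

3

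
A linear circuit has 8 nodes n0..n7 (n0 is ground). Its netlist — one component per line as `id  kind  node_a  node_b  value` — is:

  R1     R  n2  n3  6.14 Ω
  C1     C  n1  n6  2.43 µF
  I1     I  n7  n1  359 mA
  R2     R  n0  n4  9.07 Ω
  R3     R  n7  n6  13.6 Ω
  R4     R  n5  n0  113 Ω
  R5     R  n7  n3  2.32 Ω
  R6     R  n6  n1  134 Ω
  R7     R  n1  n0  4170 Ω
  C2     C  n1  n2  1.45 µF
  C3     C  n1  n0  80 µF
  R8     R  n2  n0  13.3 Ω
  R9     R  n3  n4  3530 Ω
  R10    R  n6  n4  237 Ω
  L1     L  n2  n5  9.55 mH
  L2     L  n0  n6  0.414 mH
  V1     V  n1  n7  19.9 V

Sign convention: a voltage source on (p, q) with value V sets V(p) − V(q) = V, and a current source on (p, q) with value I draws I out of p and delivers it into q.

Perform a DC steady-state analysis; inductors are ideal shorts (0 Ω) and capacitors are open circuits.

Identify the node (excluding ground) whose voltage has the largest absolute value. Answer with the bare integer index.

MNA unknowns: 7 node voltages V₁..V_7 plus 3 source currents (L1, L2, V1)
R1: Y=0.1629 on G[2,3]
C1: Y=0.000 on G[1,6]
I1: z[7]−=0.359, z[1]+=0.359
R2: Y=0.1103 on G[0,4]
R3: Y=0.07353 on G[7,6]
R4: Y=0.008850 on G[5,0]
R5: Y=0.4310 on G[7,3]
R6: Y=0.007463 on G[6,1]
R7: Y=0.0002398 on G[1,0]
C2: Y=0.000 on G[1,2]
C3: Y=0.000 on G[1,0]
R8: Y=0.07519 on G[2,0]
R9: Y=0.0002833 on G[3,4]
R10: Y=0.004219 on G[6,4]
L1: row V2−V5=0, i_L1 at 2,5
L2: row V0−V6=0, i_L2 at 0,6
V1: row V1−V7=19.9, i_V1 at 1,7
solve → V1=18.73, V2=-0.6857, V3=-1.040, V4=-0.002566, V5=-0.6857, V6=0.000, V7=-1.174
aux → i_L1=-0.006068, i_L2=-0.05342, i_V1=0.2148

1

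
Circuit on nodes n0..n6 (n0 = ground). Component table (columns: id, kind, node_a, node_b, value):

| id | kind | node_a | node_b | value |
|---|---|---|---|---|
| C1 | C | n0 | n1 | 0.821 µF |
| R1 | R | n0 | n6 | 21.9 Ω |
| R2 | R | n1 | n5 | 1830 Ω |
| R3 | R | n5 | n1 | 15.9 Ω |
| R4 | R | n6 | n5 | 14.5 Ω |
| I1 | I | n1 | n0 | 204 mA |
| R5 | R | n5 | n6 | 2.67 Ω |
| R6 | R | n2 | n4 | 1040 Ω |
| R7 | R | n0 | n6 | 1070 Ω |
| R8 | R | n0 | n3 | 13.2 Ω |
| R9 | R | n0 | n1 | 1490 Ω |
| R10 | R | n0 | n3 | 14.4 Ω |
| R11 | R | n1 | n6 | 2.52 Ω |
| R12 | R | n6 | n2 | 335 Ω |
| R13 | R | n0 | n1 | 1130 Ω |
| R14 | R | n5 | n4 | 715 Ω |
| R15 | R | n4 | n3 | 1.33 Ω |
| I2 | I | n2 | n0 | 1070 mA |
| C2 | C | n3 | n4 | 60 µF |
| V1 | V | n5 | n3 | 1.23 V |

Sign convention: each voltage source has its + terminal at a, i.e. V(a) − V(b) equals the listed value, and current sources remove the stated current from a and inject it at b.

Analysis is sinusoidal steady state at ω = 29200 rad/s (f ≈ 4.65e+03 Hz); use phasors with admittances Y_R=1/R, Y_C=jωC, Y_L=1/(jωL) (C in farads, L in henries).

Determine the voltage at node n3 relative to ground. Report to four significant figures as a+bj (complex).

Apply KCL at each of the 6 non-ground nodes and solve the resulting linear system.
Node n1: branches {C1, R2, R3, I1, R9, R11, R13} → V_1 = -6.657+1.277j
Node n2: branches {R6, R12, I2} → V_2 = -277.6+0.9460j
Node n3: branches {R8, R10, R15, C2, V1} → V_3 = -6.412+0.7773j
Node n4: branches {R6, R14, R15, C2} → V_4 = -6.465+0.9020j
Node n5: branches {R2, R3, R4, R5, R14, V1} → V_5 = -5.182+0.7773j
Node n6: branches {R1, R4, R5, R7, R11, R12} → V_6 = -6.482+0.9601j
Source currents: i(V1)=-0.6721+0.1130j

-6.412+0.7773j V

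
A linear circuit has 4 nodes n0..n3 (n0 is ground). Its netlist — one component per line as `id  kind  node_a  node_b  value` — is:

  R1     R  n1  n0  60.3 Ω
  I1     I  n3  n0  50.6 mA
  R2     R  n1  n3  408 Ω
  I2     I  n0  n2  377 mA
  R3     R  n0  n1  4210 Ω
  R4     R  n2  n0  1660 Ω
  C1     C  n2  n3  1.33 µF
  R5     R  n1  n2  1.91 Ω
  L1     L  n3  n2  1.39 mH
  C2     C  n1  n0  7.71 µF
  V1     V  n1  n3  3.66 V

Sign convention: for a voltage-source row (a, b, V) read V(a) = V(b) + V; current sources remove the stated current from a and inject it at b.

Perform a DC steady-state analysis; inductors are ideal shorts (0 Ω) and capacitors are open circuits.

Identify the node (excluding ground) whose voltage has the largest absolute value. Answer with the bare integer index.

Apply KCL at each of the 3 non-ground nodes and solve the resulting linear system.
Node n1: branches {R1, R2, R3, R5, C2, V1} → V_1 = 18.86
Node n2: branches {I2, R4, C1, R5, L1} → V_2 = 15.20
Node n3: branches {I1, R2, C1, L1, V1} → V_3 = 15.20
Source currents: i(L1)=-2.284, i(V1)=-2.242

1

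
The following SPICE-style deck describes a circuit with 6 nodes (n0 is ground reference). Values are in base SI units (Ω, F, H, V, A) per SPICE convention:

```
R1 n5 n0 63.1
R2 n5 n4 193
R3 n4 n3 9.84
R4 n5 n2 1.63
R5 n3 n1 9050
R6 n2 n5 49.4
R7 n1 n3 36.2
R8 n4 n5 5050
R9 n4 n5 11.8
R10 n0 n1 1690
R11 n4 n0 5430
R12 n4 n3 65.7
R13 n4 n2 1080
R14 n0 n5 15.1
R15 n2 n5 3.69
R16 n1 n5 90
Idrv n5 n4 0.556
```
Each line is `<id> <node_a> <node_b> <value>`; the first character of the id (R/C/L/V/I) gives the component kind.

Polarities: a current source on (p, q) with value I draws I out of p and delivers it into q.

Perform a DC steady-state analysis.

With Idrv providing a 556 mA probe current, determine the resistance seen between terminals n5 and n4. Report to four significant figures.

R_eq = 10.11 Ω

Apply KCL at each of the 5 non-ground nodes and solve the resulting linear system.
Node n1: branches {R5, R7, R10, R16} → V_1 = 3.655
Node n2: branches {R4, R6, R13, R15} → V_2 = -0.03313
Node n3: branches {R3, R5, R7, R12} → V_3 = 5.212
Node n4: branches {R2, R3, R8, R9, R11, R12, R13, Idrv} → V_4 = 5.582
Node n5: branches {R1, R2, R4, R6, R8, R9, R14, R15, R16, Idrv} → V_5 = -0.03887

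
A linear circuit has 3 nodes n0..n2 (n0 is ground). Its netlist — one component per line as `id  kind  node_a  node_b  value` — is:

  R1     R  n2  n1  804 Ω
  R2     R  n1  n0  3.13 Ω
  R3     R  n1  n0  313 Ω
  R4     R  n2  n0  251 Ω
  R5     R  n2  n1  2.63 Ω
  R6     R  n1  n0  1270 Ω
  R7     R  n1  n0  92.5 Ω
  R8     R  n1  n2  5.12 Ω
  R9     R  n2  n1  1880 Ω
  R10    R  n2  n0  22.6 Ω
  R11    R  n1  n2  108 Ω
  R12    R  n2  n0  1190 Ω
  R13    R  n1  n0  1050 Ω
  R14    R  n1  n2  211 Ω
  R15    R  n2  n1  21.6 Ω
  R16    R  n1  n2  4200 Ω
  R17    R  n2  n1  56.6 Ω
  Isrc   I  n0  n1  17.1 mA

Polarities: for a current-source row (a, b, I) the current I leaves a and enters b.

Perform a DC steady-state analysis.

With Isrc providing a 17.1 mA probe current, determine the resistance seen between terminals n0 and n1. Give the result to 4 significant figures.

R_eq = 2.625 Ω

Element admittances at DC:
  Y(R1) = 0.001244 S between n2,n1
  Y(R2) = 0.3195 S between n1,n0
  Y(R3) = 0.003195 S between n1,n0
  Y(R4) = 0.003984 S between n2,n0
  Y(R5) = 0.3802 S between n2,n1
  Y(R6) = 0.0007874 S between n1,n0
  Y(R7) = 0.01081 S between n1,n0
  Y(R8) = 0.1953 S between n1,n2
  Y(R9) = 0.0005319 S between n2,n1
  Y(R10) = 0.04425 S between n2,n0
  Y(R11) = 0.009259 S between n1,n2
  Y(R12) = 0.0008403 S between n2,n0
  Y(R13) = 0.0009524 S between n1,n0
  Y(R14) = 0.004739 S between n1,n2
  Y(R15) = 0.04630 S between n2,n1
  Y(R16) = 0.0002381 S between n1,n2
  Y(R17) = 0.01767 S between n2,n1
  Isrc: injects 0.0171 A into n1 (from n0)
Assemble and solve the 2×2 MNA system:
  V(n1)=0.04489  V(n2)=0.04177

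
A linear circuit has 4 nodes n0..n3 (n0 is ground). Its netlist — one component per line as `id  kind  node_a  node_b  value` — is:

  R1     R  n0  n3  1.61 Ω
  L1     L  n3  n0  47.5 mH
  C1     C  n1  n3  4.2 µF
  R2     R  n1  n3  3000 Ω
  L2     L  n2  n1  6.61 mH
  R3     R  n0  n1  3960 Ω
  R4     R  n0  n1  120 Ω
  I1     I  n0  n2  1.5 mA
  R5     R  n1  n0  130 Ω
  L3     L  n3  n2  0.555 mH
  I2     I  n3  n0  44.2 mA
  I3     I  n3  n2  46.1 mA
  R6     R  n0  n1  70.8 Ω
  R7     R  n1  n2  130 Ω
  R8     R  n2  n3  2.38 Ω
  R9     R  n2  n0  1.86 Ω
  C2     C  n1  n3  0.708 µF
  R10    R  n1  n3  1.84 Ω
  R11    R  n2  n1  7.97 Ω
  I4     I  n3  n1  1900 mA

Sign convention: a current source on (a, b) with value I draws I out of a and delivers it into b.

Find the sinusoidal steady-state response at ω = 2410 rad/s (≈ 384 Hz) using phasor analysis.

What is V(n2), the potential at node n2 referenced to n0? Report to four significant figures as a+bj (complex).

0.1043+0.1017j V

Apply KCL at each of the 3 non-ground nodes and solve the resulting linear system.
Node n1: branches {C1, R2, L2, R3, R4, R5, R6, R7, C2, R10, R11, I4} → V_1 = 2.493+0.1100j
Node n2: branches {L2, I1, L3, I3, R7, R8, R9, R11} → V_2 = 0.1043+0.1017j
Node n3: branches {R1, L1, C1, R2, L3, I2, I3, R8, C2, R10, I4} → V_3 = -0.2797-0.09732j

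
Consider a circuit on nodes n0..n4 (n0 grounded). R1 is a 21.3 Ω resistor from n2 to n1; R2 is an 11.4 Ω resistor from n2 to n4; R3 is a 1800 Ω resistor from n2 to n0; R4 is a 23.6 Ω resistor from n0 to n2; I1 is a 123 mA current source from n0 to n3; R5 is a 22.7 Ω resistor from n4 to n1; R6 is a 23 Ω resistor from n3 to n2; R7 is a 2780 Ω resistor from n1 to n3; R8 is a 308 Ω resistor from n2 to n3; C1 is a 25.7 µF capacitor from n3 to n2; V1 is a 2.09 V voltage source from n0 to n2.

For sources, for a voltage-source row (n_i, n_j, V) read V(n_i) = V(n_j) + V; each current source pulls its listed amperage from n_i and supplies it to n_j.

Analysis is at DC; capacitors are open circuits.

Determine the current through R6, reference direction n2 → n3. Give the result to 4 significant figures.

Element admittances at DC:
  Y(R1) = 0.04695 S between n2,n1
  Y(R2) = 0.08772 S between n2,n4
  Y(R3) = 0.0005556 S between n2,n0
  Y(R4) = 0.04237 S between n0,n2
  I1: injects 0.123 A into n3 (from n0)
  Y(R5) = 0.04405 S between n4,n1
  Y(R6) = 0.04348 S between n3,n2
  Y(R7) = 0.0003597 S between n1,n3
  Y(R8) = 0.003247 S between n2,n3
  Y(C1) = 0.000 S between n3,n2
  V1: constraint V(n0)−V(n2) = 2.09
Assemble and solve the 5×5 MNA system:
  V(n1)=-2.078  V(n2)=-2.090  V(n3)=0.5224  V(n4)=-2.086
  i(V1)=-0.2127

-0.1136 A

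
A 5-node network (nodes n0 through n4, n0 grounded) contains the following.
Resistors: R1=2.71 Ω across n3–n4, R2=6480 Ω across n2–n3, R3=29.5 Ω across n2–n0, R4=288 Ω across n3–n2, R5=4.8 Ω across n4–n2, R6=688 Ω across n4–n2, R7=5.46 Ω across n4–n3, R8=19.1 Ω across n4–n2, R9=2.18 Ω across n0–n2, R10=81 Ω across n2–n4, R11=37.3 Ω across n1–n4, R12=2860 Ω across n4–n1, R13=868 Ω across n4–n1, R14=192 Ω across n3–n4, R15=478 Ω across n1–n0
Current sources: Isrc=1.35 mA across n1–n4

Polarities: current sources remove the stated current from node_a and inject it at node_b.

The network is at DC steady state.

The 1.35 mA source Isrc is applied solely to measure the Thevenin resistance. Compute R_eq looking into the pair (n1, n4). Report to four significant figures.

R_eq = 32.92 Ω

Element admittances at DC:
  Y(R1) = 0.3690 S between n3,n4
  Y(R2) = 0.0001543 S between n2,n3
  Y(R3) = 0.03390 S between n2,n0
  Y(R4) = 0.003472 S between n3,n2
  Y(R5) = 0.2083 S between n4,n2
  Y(R6) = 0.001453 S between n4,n2
  Y(R7) = 0.1832 S between n4,n3
  Y(R8) = 0.05236 S between n4,n2
  Y(R9) = 0.4587 S between n0,n2
  Y(R10) = 0.01235 S between n2,n4
  Y(R11) = 0.02681 S between n1,n4
  Y(R12) = 0.0003497 S between n4,n1
  Y(R13) = 0.001152 S between n4,n1
  Y(R14) = 0.005208 S between n3,n4
  Y(R15) = 0.002092 S between n1,n0
  Isrc: injects 0.00135 A into n4 (from n1)
Assemble and solve the 4×4 MNA system:
  V(n1)=-0.04392  V(n2)=0.0001865  V(n3)=0.0005148  V(n4)=0.0005169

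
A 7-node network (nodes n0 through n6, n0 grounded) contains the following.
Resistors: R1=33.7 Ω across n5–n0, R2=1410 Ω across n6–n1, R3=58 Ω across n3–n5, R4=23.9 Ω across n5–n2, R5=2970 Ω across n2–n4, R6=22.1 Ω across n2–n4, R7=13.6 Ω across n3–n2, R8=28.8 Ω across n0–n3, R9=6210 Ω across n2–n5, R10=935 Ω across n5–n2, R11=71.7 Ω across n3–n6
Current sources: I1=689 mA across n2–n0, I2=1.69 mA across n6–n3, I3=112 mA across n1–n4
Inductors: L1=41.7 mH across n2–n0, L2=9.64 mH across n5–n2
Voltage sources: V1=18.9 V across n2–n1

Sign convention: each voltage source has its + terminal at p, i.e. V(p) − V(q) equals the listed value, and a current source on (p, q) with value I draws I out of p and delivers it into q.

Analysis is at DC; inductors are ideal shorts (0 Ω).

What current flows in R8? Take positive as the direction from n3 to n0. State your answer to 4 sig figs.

-0.003488 A

Element admittances at DC:
  Y(R1) = 0.02967 S between n5,n0
  Y(R2) = 0.0007092 S between n6,n1
  Y(R3) = 0.01724 S between n3,n5
  I1: injects 0.689 A into n0 (from n2)
  Y(R4) = 0.04184 S between n5,n2
  L1: short n2↔n0 (DC inductor)
  Y(R5) = 0.0003367 S between n2,n4
  Y(R6) = 0.04525 S between n2,n4
  Y(R7) = 0.07353 S between n3,n2
  Y(R8) = 0.03472 S between n0,n3
  L2: short n5↔n2 (DC inductor)
  I2: injects 0.00169 A into n3 (from n6)
  Y(R9) = 0.0001610 S between n2,n5
  Y(R10) = 0.001070 S between n5,n2
  I3: injects 0.112 A into n4 (from n1)
  Y(R11) = 0.01395 S between n3,n6
  V1: constraint V(n2)−V(n1) = 18.9
Assemble and solve the 9×9 MNA system:
  V(n1)=-18.90  V(n2)=0.000  V(n3)=-0.1005  V(n4)=2.457  V(n5)=0.000  V(n6)=-1.125
  i(L1)=-0.6855  i(L2)=-0.001732  i(V1)=0.09939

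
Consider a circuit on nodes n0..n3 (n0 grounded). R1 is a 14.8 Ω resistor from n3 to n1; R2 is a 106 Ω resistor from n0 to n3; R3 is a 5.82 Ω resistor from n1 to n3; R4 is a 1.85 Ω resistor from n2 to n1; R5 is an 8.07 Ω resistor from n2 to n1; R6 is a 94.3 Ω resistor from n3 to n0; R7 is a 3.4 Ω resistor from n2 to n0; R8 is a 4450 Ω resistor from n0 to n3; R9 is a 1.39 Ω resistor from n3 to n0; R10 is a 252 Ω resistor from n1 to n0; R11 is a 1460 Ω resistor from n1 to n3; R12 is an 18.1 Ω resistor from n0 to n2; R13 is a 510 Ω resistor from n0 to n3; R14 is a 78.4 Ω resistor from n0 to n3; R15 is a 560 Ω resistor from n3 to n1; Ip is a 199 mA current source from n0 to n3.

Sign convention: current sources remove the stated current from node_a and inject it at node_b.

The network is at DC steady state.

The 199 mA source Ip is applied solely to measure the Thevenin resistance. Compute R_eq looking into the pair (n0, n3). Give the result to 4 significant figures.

Apply KCL at each of the 3 non-ground nodes and solve the resulting linear system.
Node n1: branches {R1, R3, R4, R5, R10, R11, R15} → V_1 = 0.1161
Node n2: branches {R4, R5, R7, R12} → V_2 = 0.07610
Node n3: branches {R1, R2, R3, R6, R8, R9, R11, R13, R14, R15, Ip} → V_3 = 0.2279

R_eq = 1.145 Ω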